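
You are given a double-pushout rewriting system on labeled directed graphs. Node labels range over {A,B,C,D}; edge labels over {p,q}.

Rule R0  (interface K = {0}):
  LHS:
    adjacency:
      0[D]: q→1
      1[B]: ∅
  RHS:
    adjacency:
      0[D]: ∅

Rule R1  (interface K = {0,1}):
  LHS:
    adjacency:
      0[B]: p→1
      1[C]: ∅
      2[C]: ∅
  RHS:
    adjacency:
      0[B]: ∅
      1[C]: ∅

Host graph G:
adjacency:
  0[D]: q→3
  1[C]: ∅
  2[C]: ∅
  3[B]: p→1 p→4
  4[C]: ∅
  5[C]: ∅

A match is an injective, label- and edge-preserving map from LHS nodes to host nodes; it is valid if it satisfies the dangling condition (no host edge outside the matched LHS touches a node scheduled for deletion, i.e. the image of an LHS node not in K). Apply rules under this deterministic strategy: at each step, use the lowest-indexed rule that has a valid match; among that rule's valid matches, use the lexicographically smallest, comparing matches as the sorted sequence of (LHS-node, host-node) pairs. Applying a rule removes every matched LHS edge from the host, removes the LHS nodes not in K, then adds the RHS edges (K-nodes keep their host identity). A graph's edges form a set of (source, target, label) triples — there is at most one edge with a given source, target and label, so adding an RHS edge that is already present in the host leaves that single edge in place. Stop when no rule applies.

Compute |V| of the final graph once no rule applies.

Answer: 3

Rewrite trace:
[0] host  ⇒  6 nodes, 3 edges  {0-q->3 3-p->1 3-p->4}
[1] R1 @ {0↦3, 1↦1, 2↦2}  ⇒  5 nodes, 2 edges  {0-q->3 3-p->4}
[2] R1 @ {0↦3, 1↦4, 2↦1}  ⇒  4 nodes, 1 edges  {0-q->3}
[3] R0 @ {0↦0, 1↦3}  ⇒  3 nodes, 0 edges  {∅}
halt: no rule applies after step 3
NF nodes: {0:D, 4:C, 5:C}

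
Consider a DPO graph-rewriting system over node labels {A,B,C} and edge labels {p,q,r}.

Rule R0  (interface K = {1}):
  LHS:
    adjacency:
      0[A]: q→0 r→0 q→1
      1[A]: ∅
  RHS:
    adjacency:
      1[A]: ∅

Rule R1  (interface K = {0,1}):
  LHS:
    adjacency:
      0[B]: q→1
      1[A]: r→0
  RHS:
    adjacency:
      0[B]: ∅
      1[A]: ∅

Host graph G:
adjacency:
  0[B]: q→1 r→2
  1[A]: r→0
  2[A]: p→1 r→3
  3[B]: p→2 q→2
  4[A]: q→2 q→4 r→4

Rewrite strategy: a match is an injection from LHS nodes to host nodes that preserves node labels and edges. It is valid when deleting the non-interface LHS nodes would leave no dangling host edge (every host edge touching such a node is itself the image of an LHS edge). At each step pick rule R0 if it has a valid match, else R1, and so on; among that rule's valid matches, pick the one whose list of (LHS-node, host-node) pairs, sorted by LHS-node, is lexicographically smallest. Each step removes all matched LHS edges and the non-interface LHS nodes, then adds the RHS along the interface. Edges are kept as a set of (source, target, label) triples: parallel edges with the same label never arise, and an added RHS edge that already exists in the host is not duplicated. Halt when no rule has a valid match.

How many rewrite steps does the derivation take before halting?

[0] host  ⇒  5 nodes, 10 edges  {0-q->1 0-r->2 1-r->0 2-p->1 2-r->3 3-p->2 3-q->2 4-q->2 4-q->4 4-r->4}
[1] R0 @ {0↦4, 1↦2}  ⇒  4 nodes, 7 edges  {0-q->1 0-r->2 1-r->0 2-p->1 2-r->3 3-p->2 3-q->2}
[2] R1 @ {0↦0, 1↦1}  ⇒  4 nodes, 5 edges  {0-r->2 2-p->1 2-r->3 3-p->2 3-q->2}
[3] R1 @ {0↦3, 1↦2}  ⇒  4 nodes, 3 edges  {0-r->2 2-p->1 3-p->2}
normal form: no rule applies after step 3

Answer: 3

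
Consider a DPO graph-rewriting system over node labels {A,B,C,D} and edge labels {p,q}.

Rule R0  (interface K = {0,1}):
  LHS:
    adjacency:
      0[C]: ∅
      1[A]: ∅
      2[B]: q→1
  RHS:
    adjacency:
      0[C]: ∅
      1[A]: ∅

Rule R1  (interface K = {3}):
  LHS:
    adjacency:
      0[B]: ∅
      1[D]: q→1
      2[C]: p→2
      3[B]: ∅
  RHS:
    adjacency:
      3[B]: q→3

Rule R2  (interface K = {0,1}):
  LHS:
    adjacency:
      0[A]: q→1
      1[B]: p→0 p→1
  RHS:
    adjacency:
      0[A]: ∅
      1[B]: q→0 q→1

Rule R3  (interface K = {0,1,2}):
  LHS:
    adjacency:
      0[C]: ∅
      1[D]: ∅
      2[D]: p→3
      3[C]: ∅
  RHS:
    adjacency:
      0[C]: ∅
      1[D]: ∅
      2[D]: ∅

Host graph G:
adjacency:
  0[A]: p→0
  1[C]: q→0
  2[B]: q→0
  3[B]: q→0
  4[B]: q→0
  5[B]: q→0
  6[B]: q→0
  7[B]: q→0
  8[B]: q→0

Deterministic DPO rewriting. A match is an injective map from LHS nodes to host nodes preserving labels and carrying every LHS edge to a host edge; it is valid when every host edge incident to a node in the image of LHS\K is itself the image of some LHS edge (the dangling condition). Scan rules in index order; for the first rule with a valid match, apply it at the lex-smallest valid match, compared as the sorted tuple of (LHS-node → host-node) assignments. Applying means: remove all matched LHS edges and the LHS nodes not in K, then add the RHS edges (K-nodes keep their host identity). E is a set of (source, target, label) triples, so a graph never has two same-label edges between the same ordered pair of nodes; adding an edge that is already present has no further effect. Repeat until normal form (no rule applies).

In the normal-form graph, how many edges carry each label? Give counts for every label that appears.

start.  V:9 E:9  edges: 0-p->0 1-q->0 2-q->0 3-q->0 4-q->0 5-q->0 6-q->0 7-q->0 8-q->0
1. fire R0 via {0↦1, 1↦0, 2↦2}  →  V:8 E:8  edges: 0-p->0 1-q->0 3-q->0 4-q->0 5-q->0 6-q->0 7-q->0 8-q->0
2. fire R0 via {0↦1, 1↦0, 2↦3}  →  V:7 E:7  edges: 0-p->0 1-q->0 4-q->0 5-q->0 6-q->0 7-q->0 8-q->0
3. fire R0 via {0↦1, 1↦0, 2↦4}  →  V:6 E:6  edges: 0-p->0 1-q->0 5-q->0 6-q->0 7-q->0 8-q->0
4. fire R0 via {0↦1, 1↦0, 2↦5}  →  V:5 E:5  edges: 0-p->0 1-q->0 6-q->0 7-q->0 8-q->0
5. fire R0 via {0↦1, 1↦0, 2↦6}  →  V:4 E:4  edges: 0-p->0 1-q->0 7-q->0 8-q->0
6. fire R0 via {0↦1, 1↦0, 2↦7}  →  V:3 E:3  edges: 0-p->0 1-q->0 8-q->0
7. fire R0 via {0↦1, 1↦0, 2↦8}  →  V:2 E:2  edges: 0-p->0 1-q->0
normal form: no rule applies after step 7
NF edges: [(0, 0, 'p'), (1, 0, 'q')]

Answer: p:1 q:1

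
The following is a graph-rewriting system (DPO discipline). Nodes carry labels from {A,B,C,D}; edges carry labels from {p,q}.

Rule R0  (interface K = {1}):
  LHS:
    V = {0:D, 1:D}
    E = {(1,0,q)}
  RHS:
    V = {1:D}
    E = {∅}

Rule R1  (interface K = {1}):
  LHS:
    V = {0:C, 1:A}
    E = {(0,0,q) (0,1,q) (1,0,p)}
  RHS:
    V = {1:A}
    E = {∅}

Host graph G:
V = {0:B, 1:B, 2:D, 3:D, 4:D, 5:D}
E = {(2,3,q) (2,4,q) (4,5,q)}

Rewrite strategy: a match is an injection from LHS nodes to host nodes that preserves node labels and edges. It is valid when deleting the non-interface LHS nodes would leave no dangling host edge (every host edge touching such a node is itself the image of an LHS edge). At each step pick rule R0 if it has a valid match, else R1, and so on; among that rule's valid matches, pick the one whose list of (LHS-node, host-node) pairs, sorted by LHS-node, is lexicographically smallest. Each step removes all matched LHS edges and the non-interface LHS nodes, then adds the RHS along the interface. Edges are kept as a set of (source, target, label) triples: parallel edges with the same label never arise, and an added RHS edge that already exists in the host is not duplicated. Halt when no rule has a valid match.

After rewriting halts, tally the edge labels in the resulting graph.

start.  V:6 E:3  edges: 2-q->3 2-q->4 4-q->5
1. fire R0 via {0↦3, 1↦2}  →  V:5 E:2  edges: 2-q->4 4-q->5
2. fire R0 via {0↦5, 1↦4}  →  V:4 E:1  edges: 2-q->4
3. fire R0 via {0↦4, 1↦2}  →  V:3 E:0  edges: ∅
final graph: no rule applies after step 3
NF edges: []

Answer: (no edges)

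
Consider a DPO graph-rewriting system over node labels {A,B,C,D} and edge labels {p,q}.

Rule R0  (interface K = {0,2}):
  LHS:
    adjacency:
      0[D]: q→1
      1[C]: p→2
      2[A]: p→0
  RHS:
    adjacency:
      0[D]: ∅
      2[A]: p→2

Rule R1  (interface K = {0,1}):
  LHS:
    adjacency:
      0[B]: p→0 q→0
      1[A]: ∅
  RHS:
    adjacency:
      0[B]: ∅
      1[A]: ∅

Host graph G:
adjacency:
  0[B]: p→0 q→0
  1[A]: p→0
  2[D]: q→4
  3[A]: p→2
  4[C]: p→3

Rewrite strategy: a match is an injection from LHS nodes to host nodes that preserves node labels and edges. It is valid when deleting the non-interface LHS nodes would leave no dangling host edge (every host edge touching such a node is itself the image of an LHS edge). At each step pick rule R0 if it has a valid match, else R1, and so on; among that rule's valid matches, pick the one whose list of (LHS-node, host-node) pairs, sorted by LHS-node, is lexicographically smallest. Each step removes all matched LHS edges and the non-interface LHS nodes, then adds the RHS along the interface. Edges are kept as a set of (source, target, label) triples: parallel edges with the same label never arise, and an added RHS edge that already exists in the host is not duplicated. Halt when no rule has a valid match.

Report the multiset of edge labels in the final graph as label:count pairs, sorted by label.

Answer: p:2

Rewrite trace:
initial: |V|=5 |E|=6  E = 0-p->0 0-q->0 1-p->0 2-q->4 3-p->2 4-p->3
step 1: apply R0 at {0↦2, 1↦4, 2↦3}  → |V|=4 |E|=4  E = 0-p->0 0-q->0 1-p->0 3-p->3
step 2: apply R1 at {0↦0, 1↦1}  → |V|=4 |E|=2  E = 1-p->0 3-p->3
halt: no rule applies after step 2
NF edges: [(1, 0, 'p'), (3, 3, 'p')]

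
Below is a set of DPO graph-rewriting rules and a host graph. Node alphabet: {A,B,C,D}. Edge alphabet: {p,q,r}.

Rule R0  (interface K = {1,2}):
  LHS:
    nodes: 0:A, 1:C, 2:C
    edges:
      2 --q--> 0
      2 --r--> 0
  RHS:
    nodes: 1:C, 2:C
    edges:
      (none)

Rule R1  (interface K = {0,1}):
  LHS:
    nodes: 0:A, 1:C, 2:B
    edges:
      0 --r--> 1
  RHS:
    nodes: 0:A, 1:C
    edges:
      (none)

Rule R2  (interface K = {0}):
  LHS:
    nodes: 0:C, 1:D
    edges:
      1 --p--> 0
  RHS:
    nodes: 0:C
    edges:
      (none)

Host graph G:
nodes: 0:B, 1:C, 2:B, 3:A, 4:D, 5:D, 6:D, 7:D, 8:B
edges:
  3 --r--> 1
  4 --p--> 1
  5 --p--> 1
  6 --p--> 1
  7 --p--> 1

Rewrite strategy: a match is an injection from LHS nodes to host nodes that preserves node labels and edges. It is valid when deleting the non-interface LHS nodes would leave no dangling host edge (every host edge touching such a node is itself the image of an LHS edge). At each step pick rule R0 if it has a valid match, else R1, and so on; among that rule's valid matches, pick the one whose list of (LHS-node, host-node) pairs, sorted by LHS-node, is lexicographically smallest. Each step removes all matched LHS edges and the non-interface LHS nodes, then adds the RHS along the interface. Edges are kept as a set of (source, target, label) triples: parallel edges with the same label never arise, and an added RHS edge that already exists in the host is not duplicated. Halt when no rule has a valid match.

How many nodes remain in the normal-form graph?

Answer: 4

Derivation:
start.  V:9 E:5  edges: 3-r->1 4-p->1 5-p->1 6-p->1 7-p->1
1. fire R1 via {0↦3, 1↦1, 2↦0}  →  V:8 E:4  edges: 4-p->1 5-p->1 6-p->1 7-p->1
2. fire R2 via {0↦1, 1↦4}  →  V:7 E:3  edges: 5-p->1 6-p->1 7-p->1
3. fire R2 via {0↦1, 1↦5}  →  V:6 E:2  edges: 6-p->1 7-p->1
4. fire R2 via {0↦1, 1↦6}  →  V:5 E:1  edges: 7-p->1
5. fire R2 via {0↦1, 1↦7}  →  V:4 E:0  edges: ∅
normal form: no rule applies after step 5
NF nodes: {1:C, 2:B, 3:A, 8:B}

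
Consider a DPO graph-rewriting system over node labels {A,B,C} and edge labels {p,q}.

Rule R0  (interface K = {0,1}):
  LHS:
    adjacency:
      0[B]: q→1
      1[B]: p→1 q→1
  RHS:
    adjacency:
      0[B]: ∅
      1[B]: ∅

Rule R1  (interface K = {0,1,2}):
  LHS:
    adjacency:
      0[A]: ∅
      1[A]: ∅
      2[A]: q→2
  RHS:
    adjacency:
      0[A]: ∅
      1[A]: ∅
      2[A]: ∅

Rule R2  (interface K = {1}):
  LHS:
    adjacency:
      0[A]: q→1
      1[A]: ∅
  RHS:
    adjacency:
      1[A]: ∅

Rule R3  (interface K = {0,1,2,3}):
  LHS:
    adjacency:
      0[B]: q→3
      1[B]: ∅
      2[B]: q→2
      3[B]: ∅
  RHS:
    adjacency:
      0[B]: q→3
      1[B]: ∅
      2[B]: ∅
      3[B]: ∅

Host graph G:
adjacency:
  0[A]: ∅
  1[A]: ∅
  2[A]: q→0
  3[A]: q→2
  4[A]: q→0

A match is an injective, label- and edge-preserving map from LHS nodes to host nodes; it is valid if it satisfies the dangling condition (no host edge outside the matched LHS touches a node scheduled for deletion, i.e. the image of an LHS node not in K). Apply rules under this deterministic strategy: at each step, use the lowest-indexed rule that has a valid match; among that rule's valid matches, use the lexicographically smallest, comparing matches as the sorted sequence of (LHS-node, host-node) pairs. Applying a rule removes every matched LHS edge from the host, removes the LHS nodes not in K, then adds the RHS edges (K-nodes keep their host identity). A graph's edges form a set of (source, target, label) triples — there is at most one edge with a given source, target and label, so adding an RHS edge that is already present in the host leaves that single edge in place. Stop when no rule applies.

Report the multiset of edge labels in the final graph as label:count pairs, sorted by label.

Answer: (no edges)

Steps:
start.  V:5 E:3  edges: 2-q->0 3-q->2 4-q->0
1. fire R2 via {0↦3, 1↦2}  →  V:4 E:2  edges: 2-q->0 4-q->0
2. fire R2 via {0↦2, 1↦0}  →  V:3 E:1  edges: 4-q->0
3. fire R2 via {0↦4, 1↦0}  →  V:2 E:0  edges: ∅
halt: no rule applies after step 3
NF edges: []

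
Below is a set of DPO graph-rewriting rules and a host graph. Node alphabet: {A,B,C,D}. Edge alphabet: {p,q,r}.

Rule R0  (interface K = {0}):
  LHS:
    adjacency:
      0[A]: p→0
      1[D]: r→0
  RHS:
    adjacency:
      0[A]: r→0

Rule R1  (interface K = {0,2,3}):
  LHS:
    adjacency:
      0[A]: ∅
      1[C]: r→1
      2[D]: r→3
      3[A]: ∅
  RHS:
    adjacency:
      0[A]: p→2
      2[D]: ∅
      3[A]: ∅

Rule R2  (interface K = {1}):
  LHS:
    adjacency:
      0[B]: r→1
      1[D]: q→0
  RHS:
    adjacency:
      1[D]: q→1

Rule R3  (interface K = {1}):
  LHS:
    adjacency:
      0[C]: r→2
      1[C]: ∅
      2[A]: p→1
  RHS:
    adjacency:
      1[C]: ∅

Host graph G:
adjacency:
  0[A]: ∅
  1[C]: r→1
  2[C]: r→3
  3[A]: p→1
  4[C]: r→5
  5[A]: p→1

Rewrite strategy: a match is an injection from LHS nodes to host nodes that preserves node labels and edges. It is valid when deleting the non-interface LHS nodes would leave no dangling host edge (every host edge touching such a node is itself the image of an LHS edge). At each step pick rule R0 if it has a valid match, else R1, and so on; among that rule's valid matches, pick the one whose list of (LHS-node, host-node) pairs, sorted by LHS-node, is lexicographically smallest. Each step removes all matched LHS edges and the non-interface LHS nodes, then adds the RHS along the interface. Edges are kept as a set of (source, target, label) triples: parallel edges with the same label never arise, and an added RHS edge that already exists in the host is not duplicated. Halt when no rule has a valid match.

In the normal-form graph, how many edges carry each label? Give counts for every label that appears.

Answer: r:1

Derivation:
start.  V:6 E:5  edges: 1-r->1 2-r->3 3-p->1 4-r->5 5-p->1
1. fire R3 via {0↦2, 1↦1, 2↦3}  →  V:4 E:3  edges: 1-r->1 4-r->5 5-p->1
2. fire R3 via {0↦4, 1↦1, 2↦5}  →  V:2 E:1  edges: 1-r->1
final graph: no rule applies after step 2
NF edges: [(1, 1, 'r')]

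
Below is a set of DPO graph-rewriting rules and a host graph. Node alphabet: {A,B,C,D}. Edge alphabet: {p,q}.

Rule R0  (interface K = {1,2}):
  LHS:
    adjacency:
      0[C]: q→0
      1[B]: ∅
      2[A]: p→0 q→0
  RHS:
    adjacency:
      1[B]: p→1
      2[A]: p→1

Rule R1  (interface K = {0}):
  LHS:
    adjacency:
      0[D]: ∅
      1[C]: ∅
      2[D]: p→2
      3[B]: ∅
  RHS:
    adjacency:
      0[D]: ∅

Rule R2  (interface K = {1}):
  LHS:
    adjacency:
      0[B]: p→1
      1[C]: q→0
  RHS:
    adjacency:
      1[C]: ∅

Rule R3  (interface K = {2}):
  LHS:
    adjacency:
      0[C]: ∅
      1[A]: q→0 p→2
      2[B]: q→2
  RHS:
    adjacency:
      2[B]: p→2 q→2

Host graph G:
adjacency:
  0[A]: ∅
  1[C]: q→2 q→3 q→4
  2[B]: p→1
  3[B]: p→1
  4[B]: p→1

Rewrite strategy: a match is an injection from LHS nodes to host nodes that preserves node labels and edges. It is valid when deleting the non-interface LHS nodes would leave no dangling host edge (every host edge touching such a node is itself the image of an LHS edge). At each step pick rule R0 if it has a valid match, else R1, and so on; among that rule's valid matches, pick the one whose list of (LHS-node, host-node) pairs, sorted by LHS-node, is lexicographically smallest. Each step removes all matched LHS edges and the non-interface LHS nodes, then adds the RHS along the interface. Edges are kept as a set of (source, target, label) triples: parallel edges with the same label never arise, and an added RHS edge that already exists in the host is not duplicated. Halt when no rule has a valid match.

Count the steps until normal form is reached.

Answer: 3

Derivation:
initial: |V|=5 |E|=6  E = 1-q->2 1-q->3 1-q->4 2-p->1 3-p->1 4-p->1
step 1: apply R2 at {0↦2, 1↦1}  → |V|=4 |E|=4  E = 1-q->3 1-q->4 3-p->1 4-p->1
step 2: apply R2 at {0↦3, 1↦1}  → |V|=3 |E|=2  E = 1-q->4 4-p->1
step 3: apply R2 at {0↦4, 1↦1}  → |V|=2 |E|=0  E = ∅
halt: no rule applies after step 3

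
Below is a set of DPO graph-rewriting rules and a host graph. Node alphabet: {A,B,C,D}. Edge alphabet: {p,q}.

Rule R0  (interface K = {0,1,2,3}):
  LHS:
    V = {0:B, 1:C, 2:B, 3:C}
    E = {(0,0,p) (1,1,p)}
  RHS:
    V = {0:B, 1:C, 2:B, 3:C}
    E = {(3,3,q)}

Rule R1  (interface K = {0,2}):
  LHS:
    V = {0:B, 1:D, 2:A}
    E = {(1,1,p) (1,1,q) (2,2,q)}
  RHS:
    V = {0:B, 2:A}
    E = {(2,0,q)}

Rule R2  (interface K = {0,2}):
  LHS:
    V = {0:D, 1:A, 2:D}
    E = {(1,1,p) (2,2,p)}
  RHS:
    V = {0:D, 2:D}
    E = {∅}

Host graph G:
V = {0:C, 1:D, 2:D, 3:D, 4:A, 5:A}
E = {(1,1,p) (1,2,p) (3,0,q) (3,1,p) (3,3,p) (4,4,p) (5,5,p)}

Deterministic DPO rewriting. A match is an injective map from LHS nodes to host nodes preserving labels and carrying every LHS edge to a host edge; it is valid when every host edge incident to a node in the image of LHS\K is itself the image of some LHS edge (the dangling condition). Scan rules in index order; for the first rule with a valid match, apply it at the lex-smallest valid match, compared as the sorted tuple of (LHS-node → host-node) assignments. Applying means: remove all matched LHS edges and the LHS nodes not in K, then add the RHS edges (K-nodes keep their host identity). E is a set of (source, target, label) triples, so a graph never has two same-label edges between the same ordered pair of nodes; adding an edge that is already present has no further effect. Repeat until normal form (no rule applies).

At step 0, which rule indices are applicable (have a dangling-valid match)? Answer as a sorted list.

R0: no valid match — LHS pattern not found
R1: no valid match — LHS pattern not found
R2: 8 valid matches — {0↦1, 1↦4, 2↦3}, {0↦1, 1↦5, 2↦3}, {0↦2, 1↦4, 2↦1} (+5 more)

Answer: [R2]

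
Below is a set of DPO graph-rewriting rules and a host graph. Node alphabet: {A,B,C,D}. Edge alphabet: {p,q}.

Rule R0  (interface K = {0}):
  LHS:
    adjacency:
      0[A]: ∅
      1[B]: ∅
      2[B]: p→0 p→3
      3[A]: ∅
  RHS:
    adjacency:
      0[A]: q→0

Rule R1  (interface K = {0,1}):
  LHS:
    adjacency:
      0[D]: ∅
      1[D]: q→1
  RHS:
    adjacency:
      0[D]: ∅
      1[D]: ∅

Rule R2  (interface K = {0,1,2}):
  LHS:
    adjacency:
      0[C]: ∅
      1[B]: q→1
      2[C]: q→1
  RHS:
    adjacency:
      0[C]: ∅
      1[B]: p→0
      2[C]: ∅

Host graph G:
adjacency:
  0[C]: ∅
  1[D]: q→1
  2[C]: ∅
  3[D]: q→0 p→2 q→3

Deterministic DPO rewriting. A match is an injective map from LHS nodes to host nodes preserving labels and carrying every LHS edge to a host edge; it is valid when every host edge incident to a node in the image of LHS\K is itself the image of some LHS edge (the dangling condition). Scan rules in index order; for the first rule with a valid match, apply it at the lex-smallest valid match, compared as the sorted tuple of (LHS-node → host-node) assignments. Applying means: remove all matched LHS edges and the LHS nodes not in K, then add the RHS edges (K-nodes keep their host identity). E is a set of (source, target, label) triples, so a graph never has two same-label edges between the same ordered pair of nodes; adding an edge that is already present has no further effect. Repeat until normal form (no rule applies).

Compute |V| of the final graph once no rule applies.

Answer: 4

Rewrite trace:
[0] host  ⇒  4 nodes, 4 edges  {1-q->1 3-q->0 3-p->2 3-q->3}
[1] R1 @ {0↦1, 1↦3}  ⇒  4 nodes, 3 edges  {1-q->1 3-q->0 3-p->2}
[2] R1 @ {0↦3, 1↦1}  ⇒  4 nodes, 2 edges  {3-q->0 3-p->2}
normal form: no rule applies after step 2
NF nodes: {0:C, 1:D, 2:C, 3:D}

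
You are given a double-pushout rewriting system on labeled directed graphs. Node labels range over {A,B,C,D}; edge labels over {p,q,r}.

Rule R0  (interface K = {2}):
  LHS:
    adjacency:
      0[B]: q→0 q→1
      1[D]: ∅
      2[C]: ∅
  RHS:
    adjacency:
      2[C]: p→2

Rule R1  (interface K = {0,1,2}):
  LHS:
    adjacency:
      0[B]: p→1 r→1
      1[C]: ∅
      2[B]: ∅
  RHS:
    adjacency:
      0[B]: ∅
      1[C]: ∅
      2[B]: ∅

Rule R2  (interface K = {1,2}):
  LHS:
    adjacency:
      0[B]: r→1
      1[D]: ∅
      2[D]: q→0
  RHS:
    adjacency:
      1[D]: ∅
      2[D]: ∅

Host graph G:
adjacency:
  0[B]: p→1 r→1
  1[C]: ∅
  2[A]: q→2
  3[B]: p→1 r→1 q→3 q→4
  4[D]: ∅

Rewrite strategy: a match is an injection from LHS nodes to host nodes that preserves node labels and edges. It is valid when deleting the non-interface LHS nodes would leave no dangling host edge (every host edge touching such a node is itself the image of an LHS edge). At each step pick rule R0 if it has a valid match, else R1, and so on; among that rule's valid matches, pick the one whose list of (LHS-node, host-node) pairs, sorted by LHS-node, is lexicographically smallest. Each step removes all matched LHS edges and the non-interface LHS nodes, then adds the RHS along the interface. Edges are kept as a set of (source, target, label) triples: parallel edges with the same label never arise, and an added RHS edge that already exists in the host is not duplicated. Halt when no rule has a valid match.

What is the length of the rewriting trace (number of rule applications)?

[0] host  ⇒  5 nodes, 7 edges  {0-p->1 0-r->1 2-q->2 3-p->1 3-r->1 3-q->3 3-q->4}
[1] R1 @ {0↦0, 1↦1, 2↦3}  ⇒  5 nodes, 5 edges  {2-q->2 3-p->1 3-r->1 3-q->3 3-q->4}
[2] R1 @ {0↦3, 1↦1, 2↦0}  ⇒  5 nodes, 3 edges  {2-q->2 3-q->3 3-q->4}
[3] R0 @ {0↦3, 1↦4, 2↦1}  ⇒  3 nodes, 2 edges  {1-p->1 2-q->2}
normal form: no rule applies after step 3

Answer: 3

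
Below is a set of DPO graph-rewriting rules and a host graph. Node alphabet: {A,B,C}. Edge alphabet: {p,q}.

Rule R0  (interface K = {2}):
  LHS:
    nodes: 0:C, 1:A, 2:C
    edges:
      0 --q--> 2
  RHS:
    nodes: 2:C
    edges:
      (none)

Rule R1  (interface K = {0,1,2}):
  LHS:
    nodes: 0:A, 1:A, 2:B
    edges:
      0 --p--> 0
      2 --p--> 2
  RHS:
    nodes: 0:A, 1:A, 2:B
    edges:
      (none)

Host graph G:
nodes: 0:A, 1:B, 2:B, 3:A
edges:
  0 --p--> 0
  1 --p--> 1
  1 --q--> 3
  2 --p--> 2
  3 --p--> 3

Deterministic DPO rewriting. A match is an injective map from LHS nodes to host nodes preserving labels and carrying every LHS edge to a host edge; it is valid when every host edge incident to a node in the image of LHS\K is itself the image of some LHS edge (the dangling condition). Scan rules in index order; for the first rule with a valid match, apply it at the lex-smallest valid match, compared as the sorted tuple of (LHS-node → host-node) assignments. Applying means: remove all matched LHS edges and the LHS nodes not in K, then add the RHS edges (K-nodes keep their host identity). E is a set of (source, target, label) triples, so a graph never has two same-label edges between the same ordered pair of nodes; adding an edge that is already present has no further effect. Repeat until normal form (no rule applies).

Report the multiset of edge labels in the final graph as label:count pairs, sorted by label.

Answer: q:1

Derivation:
initial: |V|=4 |E|=5  E = 0-p->0 1-p->1 1-q->3 2-p->2 3-p->3
step 1: apply R1 at {0↦0, 1↦3, 2↦1}  → |V|=4 |E|=3  E = 1-q->3 2-p->2 3-p->3
step 2: apply R1 at {0↦3, 1↦0, 2↦2}  → |V|=4 |E|=1  E = 1-q->3
normal form: no rule applies after step 2
NF edges: [(1, 3, 'q')]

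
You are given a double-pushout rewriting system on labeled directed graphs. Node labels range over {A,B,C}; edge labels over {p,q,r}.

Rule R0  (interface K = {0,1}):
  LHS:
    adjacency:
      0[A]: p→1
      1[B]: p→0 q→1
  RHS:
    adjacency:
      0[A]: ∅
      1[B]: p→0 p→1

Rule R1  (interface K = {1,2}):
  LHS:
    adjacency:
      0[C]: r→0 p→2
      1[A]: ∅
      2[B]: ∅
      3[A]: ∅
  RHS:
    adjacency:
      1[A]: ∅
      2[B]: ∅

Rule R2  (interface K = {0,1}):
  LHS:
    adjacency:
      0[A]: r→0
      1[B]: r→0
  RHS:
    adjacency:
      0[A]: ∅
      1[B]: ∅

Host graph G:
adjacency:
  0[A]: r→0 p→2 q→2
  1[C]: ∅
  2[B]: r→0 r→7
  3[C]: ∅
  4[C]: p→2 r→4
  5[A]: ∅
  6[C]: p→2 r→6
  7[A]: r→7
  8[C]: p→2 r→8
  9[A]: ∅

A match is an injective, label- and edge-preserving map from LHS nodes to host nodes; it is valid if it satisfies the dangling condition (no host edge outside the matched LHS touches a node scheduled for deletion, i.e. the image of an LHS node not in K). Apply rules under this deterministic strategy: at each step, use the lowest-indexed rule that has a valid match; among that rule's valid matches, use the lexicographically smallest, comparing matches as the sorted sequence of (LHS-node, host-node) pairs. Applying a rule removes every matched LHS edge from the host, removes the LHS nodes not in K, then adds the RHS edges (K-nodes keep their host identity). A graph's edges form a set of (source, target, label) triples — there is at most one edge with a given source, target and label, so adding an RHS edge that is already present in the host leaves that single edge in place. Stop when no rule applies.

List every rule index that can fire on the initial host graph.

Answer: [R1,R2]

Steps:
R0: no valid match — LHS pattern not found
R1: 18 valid matches — {0↦4, 1↦0, 2↦2, 3↦5}, {0↦4, 1↦0, 2↦2, 3↦9}, {0↦4, 1↦5, 2↦2, 3↦9} (+15 more)
R2: 2 valid matches — {0↦0, 1↦2}, {0↦7, 1↦2}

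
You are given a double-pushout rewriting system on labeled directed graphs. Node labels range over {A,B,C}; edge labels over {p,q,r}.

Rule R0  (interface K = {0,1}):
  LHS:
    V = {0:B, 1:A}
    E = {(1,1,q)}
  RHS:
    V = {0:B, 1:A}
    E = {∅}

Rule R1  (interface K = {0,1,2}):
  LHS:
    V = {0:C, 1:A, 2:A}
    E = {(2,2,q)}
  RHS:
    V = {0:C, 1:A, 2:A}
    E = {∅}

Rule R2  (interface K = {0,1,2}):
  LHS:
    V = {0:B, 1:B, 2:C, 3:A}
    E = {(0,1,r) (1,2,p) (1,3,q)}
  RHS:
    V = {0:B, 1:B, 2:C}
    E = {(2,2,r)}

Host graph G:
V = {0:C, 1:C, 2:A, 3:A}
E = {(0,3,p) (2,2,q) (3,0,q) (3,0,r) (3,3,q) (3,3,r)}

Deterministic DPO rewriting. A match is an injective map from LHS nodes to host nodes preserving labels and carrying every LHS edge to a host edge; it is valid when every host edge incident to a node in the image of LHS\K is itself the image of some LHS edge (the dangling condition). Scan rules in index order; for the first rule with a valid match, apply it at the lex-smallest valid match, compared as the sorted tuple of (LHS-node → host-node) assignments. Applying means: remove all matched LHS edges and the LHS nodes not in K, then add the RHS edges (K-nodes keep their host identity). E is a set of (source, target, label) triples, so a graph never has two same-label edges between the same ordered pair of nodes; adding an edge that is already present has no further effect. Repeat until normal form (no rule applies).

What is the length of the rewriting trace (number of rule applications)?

[0] host  ⇒  4 nodes, 6 edges  {0-p->3 2-q->2 3-q->0 3-r->0 3-q->3 3-r->3}
[1] R1 @ {0↦0, 1↦2, 2↦3}  ⇒  4 nodes, 5 edges  {0-p->3 2-q->2 3-q->0 3-r->0 3-r->3}
[2] R1 @ {0↦0, 1↦3, 2↦2}  ⇒  4 nodes, 4 edges  {0-p->3 3-q->0 3-r->0 3-r->3}
final graph: no rule applies after step 2

Answer: 2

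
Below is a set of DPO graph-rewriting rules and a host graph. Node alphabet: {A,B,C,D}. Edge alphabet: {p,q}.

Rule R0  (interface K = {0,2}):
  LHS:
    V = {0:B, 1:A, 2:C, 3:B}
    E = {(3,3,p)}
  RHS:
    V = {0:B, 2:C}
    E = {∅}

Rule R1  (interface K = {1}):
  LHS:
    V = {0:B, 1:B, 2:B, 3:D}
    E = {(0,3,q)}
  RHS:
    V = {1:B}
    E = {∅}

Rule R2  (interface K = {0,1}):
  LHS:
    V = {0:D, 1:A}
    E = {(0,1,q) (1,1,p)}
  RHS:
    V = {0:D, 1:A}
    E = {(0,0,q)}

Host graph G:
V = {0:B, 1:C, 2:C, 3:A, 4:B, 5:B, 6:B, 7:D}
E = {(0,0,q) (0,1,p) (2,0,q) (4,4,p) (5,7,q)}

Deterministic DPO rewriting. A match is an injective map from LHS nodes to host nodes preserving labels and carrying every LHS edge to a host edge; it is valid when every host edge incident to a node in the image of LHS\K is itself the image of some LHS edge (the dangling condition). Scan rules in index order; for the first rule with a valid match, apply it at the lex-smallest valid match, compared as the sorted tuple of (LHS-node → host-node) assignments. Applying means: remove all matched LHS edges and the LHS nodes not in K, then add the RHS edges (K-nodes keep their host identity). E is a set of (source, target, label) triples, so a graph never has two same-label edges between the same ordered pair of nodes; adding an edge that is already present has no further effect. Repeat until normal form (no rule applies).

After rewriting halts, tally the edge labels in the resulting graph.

Answer: p:1 q:2

Steps:
[0] host  ⇒  8 nodes, 5 edges  {0-q->0 0-p->1 2-q->0 4-p->4 5-q->7}
[1] R0 @ {0↦0, 1↦3, 2↦1, 3↦4}  ⇒  6 nodes, 4 edges  {0-q->0 0-p->1 2-q->0 5-q->7}
[2] R1 @ {0↦5, 1↦0, 2↦6, 3↦7}  ⇒  3 nodes, 3 edges  {0-q->0 0-p->1 2-q->0}
normal form: no rule applies after step 2
NF edges: [(0, 0, 'q'), (0, 1, 'p'), (2, 0, 'q')]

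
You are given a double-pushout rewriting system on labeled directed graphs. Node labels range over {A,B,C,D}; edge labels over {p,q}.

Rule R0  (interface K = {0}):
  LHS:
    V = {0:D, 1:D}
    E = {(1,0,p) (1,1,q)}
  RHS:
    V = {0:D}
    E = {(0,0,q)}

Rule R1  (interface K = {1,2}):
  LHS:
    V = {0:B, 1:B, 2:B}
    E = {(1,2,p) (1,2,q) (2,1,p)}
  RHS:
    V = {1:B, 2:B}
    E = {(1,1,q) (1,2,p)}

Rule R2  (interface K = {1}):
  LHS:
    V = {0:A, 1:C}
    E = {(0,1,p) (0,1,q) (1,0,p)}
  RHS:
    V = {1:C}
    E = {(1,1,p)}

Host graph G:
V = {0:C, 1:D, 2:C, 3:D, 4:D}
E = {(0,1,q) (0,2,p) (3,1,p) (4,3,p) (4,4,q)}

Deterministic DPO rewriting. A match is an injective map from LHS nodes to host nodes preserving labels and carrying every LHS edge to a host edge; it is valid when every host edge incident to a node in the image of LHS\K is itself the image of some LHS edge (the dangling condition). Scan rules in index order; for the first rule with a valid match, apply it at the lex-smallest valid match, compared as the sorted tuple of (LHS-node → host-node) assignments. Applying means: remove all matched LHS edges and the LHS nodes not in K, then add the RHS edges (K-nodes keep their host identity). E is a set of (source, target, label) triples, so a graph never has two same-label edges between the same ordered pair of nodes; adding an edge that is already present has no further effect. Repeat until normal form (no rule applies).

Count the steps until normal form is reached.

start.  V:5 E:5  edges: 0-q->1 0-p->2 3-p->1 4-p->3 4-q->4
1. fire R0 via {0↦3, 1↦4}  →  V:4 E:4  edges: 0-q->1 0-p->2 3-p->1 3-q->3
2. fire R0 via {0↦1, 1↦3}  →  V:3 E:3  edges: 0-q->1 0-p->2 1-q->1
final graph: no rule applies after step 2

Answer: 2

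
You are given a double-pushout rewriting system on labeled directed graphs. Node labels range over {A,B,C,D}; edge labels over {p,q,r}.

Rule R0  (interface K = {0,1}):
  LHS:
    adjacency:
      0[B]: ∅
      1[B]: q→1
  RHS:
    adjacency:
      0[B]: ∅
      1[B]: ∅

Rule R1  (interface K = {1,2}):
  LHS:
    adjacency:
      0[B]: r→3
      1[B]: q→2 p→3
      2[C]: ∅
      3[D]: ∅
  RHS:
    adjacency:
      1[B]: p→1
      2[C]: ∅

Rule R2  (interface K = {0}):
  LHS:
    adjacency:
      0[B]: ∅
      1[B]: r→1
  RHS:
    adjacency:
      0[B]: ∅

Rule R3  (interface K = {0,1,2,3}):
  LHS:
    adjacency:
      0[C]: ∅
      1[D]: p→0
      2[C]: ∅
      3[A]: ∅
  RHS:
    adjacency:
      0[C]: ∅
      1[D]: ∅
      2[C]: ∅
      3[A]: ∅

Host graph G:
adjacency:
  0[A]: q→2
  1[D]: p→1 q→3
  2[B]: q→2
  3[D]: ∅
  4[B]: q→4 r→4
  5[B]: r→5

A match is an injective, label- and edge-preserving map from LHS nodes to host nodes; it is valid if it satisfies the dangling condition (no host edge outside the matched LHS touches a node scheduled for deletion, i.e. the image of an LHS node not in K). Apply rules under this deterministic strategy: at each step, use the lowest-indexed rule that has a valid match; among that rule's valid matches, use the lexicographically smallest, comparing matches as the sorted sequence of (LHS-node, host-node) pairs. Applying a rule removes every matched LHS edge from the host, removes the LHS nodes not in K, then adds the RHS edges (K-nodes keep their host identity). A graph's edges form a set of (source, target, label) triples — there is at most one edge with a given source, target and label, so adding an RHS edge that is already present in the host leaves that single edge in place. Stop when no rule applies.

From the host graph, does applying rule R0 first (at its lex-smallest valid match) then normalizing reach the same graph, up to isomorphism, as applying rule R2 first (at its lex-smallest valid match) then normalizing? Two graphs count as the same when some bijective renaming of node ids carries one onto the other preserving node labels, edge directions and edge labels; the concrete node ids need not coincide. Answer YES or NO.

branch R0-first: apply at {0↦2, 1↦4} → |E|=6, then 3 more step(s) → NF |V|=4 |E|=3 V={0:A, 1:D, 2:B, 3:D} E=0-q->2 1-p->1 1-q->3
branch R2-first: apply at {0↦2, 1↦5} → |E|=6, then 3 more step(s) → NF |V|=4 |E|=3 V={0:A, 1:D, 2:B, 3:D} E=0-q->2 1-p->1 1-q->3
graphs isomorphic (equal up to label-preserving node renaming)

Answer: YES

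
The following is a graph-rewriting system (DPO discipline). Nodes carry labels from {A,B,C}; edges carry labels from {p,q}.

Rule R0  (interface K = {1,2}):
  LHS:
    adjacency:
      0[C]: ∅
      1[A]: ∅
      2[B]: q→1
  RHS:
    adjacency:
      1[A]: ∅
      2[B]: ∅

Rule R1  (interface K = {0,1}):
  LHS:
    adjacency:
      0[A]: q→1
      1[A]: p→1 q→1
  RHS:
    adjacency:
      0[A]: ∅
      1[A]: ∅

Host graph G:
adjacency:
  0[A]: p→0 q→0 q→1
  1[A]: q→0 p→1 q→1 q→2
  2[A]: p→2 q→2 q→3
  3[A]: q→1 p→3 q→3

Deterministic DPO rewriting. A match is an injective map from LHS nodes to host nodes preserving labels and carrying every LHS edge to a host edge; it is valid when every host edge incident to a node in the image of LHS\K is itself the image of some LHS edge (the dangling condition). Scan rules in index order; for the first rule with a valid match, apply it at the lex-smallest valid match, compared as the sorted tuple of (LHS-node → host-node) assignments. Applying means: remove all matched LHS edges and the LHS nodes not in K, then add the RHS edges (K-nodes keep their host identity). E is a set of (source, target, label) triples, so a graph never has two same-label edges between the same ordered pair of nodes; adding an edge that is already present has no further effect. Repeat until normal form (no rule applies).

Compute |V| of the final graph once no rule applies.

start.  V:4 E:13  edges: 0-p->0 0-q->0 0-q->1 1-q->0 1-p->1 1-q->1 1-q->2 2-p->2 2-q->2 2-q->3 3-q->1 3-p->3 3-q->3
1. fire R1 via {0↦0, 1↦1}  →  V:4 E:10  edges: 0-p->0 0-q->0 1-q->0 1-q->2 2-p->2 2-q->2 2-q->3 3-q->1 3-p->3 3-q->3
2. fire R1 via {0↦1, 1↦0}  →  V:4 E:7  edges: 1-q->2 2-p->2 2-q->2 2-q->3 3-q->1 3-p->3 3-q->3
3. fire R1 via {0↦1, 1↦2}  →  V:4 E:4  edges: 2-q->3 3-q->1 3-p->3 3-q->3
4. fire R1 via {0↦2, 1↦3}  →  V:4 E:1  edges: 3-q->1
normal form: no rule applies after step 4
NF nodes: {0:A, 1:A, 2:A, 3:A}

Answer: 4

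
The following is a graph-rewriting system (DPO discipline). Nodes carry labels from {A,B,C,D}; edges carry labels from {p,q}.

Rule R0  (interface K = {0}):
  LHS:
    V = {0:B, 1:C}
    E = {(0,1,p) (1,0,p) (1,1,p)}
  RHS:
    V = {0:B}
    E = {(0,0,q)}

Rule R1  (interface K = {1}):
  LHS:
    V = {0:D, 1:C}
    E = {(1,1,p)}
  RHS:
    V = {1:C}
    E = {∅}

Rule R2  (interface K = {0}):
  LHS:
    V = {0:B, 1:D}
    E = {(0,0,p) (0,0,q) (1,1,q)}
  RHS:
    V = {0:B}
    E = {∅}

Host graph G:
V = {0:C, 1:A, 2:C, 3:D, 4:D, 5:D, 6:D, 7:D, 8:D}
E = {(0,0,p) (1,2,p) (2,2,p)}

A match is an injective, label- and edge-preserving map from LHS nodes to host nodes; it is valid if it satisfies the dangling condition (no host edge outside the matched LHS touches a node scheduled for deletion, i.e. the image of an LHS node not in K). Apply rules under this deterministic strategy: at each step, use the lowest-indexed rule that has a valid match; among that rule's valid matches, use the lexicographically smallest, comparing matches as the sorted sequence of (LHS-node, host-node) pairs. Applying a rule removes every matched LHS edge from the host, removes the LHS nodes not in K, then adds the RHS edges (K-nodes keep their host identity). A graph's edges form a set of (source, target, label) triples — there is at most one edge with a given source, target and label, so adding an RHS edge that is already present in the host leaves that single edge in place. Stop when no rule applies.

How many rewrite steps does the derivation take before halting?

Answer: 2

Steps:
initial: |V|=9 |E|=3  E = 0-p->0 1-p->2 2-p->2
step 1: apply R1 at {0↦3, 1↦0}  → |V|=8 |E|=2  E = 1-p->2 2-p->2
step 2: apply R1 at {0↦4, 1↦2}  → |V|=7 |E|=1  E = 1-p->2
normal form: no rule applies after step 2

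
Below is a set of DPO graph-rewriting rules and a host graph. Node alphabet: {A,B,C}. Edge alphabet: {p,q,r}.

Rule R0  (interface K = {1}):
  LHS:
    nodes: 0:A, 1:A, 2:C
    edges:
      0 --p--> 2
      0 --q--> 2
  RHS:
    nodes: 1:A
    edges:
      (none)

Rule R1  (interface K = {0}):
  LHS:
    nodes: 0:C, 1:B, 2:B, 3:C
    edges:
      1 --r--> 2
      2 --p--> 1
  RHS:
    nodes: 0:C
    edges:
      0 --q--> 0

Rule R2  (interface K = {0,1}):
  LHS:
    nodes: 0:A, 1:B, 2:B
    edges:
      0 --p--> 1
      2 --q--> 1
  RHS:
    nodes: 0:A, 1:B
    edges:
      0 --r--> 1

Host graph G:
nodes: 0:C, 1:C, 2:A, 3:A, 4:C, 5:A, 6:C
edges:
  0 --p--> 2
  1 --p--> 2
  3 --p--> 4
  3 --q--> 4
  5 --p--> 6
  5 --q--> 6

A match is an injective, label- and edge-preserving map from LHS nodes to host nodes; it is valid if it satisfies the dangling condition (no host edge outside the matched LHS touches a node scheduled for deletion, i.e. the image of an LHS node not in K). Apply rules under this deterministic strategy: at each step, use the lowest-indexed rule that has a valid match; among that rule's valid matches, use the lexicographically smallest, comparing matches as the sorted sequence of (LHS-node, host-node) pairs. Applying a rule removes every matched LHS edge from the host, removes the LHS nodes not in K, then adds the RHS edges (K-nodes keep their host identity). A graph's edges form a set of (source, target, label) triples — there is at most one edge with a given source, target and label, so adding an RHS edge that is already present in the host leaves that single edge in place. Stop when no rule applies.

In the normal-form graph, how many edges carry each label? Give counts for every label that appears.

Answer: p:2

Rewrite trace:
[0] host  ⇒  7 nodes, 6 edges  {0-p->2 1-p->2 3-p->4 3-q->4 5-p->6 5-q->6}
[1] R0 @ {0↦3, 1↦2, 2↦4}  ⇒  5 nodes, 4 edges  {0-p->2 1-p->2 5-p->6 5-q->6}
[2] R0 @ {0↦5, 1↦2, 2↦6}  ⇒  3 nodes, 2 edges  {0-p->2 1-p->2}
normal form: no rule applies after step 2
NF edges: [(0, 2, 'p'), (1, 2, 'p')]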